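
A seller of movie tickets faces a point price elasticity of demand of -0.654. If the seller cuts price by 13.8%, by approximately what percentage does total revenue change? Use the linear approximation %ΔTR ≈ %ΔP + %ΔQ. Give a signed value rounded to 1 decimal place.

-4.8%

%ΔQ ≈ Ed × %ΔP = (-0.654) × (-13.8%) = +9.0252%
%ΔTR ≈ %ΔP + %ΔQ = (-13.8%) + (+9.0252%) = -4.7748%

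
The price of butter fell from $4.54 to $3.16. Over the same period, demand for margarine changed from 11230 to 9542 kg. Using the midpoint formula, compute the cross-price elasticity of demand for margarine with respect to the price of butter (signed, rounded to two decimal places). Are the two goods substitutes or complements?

0.45; substitutes

%ΔQ_{margarine} = (9542 − 11230)/avg = -1688/10386 = -0.162526…
%ΔP_{butter} = (3.16 − 4.54)/avg = -1.38/3.85 = -0.358441…
E_cross = (-1688/10386) / (-1.38/3.85) = 0.4534…
E_cross > 0 ⇒ the goods are substitutes.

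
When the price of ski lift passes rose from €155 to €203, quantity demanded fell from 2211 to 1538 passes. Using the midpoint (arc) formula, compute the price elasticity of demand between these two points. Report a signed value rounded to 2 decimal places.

%ΔQ = (1538 − 2211) / [(2211 + 1538)/2] = -673/1874.5 = -0.359029…
%ΔP = (203 − 155) / [(155 + 203)/2] = 48/179 = 0.268156…
Arc Ed = %ΔQ / %ΔP = (-673/1874.5) / (48/179) = -1.3388…

-1.34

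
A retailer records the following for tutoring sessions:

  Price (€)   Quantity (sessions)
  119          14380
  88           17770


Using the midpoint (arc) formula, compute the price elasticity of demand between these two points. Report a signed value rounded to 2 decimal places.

%ΔQ = (17770 − 14380) / [(14380 + 17770)/2] = 3390/16075 = 0.210886…
%ΔP = (88 − 119) / [(119 + 88)/2] = -31/103.5 = -0.299516…
Arc Ed = %ΔQ / %ΔP = (3390/16075) / (-31/103.5) = -0.7040…

-0.70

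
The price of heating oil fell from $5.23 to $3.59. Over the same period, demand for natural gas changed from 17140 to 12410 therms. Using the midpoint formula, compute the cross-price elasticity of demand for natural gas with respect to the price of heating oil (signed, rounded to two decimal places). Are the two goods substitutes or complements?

%ΔQ_{natural gas} = (12410 − 17140)/avg = -4730/14775 = -0.320135…
%ΔP_{heating oil} = (3.59 − 5.23)/avg = -1.64/4.41 = -0.371882…
E_cross = (-4730/14775) / (-1.64/4.41) = 0.8608…
E_cross > 0 ⇒ the goods are substitutes.

0.86; substitutes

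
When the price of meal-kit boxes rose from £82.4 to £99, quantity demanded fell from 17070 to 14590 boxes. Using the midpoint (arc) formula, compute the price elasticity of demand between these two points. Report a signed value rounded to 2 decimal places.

-0.86

%ΔQ = (14590 − 17070) / [(17070 + 14590)/2] = -2480/15830 = -0.156664…
%ΔP = (99 − 82.4) / [(82.4 + 99)/2] = 16.6/90.7 = 0.183020…
Arc Ed = %ΔQ / %ΔP = (-2480/15830) / (16.6/90.7) = -0.8559…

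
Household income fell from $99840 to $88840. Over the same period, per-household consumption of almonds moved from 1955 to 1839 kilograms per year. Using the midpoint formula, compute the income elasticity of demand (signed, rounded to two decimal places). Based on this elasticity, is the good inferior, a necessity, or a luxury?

%ΔQ = (1839 − 1955)/[( 1955 + 1839)/2] = -116/1897 = -0.061149…
%ΔIncome = (88840 − 99840)/[( 99840 + 88840)/2] = -11000/94340 = -0.116599…
E_income = (-116/1897) / (-11000/94340) = 0.5244…
0 < E_income < 1 ⇒ normal good, necessity.

0.52; necessity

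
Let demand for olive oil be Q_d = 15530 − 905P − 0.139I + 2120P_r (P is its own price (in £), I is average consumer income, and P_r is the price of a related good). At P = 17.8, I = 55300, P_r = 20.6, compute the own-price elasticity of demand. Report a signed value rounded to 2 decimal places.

-0.45

At the given values, Q_d = 15530 − 905(17.8) − 0.139(55300) + 2120(20.6) = 35406.3.
∂Q_d/∂P = −905.
E = (-905) × (17.8/35406.3) = -0.4549…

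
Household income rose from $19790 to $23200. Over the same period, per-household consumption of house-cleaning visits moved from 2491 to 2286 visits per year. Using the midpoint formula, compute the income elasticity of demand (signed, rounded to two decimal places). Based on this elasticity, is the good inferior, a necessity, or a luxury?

-0.54; inferior

%ΔQ = (2286 − 2491)/[( 2491 + 2286)/2] = -205/2388.5 = -0.085827…
%ΔIncome = (23200 − 19790)/[( 19790 + 23200)/2] = 3410/21495 = 0.158641…
E_income = (-205/2388.5) / (3410/21495) = -0.5410…
E_income < 0 ⇒ inferior good.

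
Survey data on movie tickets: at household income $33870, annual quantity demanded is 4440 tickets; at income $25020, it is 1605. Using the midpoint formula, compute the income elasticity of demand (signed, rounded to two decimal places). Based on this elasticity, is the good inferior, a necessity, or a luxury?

3.12; luxury

%ΔQ = (1605 − 4440)/[( 4440 + 1605)/2] = -2835/3022.5 = -0.937965…
%ΔIncome = (25020 − 33870)/[( 33870 + 25020)/2] = -8850/29445 = -0.300560…
E_income = (-2835/3022.5) / (-8850/29445) = 3.1207…
E_income > 1 ⇒ normal good, luxury.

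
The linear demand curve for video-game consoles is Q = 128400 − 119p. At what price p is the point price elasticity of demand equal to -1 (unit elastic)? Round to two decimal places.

Ed = −119p/(128400 − 119p). Set this equal to -1:
119p = 1·(128400 − 119p) ⇒ 119p(1 + 1) = 1·128400
p = 1·128400 / (119·2) = 539.4957…

539.50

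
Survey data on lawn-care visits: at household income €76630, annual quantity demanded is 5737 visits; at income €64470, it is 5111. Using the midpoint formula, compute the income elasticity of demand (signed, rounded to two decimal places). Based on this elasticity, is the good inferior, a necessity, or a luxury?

%ΔQ = (5111 − 5737)/[( 5737 + 5111)/2] = -626/5424 = -0.115412…
%ΔIncome = (64470 − 76630)/[( 76630 + 64470)/2] = -12160/70550 = -0.172360…
E_income = (-626/5424) / (-12160/70550) = 0.6696…
0 < E_income < 1 ⇒ normal good, necessity.

0.67; necessity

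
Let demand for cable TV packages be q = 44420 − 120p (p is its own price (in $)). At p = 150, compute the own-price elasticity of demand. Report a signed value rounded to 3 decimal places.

-0.681

At the given values, q = 44420 − 120(150) = 26420.
∂q/∂p = −120.
E = (-120) × (150/26420) = -0.68130…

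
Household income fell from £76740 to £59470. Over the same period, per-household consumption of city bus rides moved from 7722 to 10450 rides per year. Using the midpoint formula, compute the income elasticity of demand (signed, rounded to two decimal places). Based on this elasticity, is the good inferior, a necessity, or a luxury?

%ΔQ = (10450 − 7722)/[( 7722 + 10450)/2] = 2728/9086 = 0.300242…
%ΔIncome = (59470 − 76740)/[( 76740 + 59470)/2] = -17270/68105 = -0.253579…
E_income = (2728/9086) / (-17270/68105) = -1.1840…
E_income < 0 ⇒ inferior good.

-1.18; inferior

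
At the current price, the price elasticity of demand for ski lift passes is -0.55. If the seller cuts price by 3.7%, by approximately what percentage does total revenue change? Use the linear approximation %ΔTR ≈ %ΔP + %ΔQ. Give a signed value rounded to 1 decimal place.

%ΔQ ≈ Ed × %ΔP = (-0.55) × (-3.7%) = +2.0350%
%ΔTR ≈ %ΔP + %ΔQ = (-3.7%) + (+2.0350%) = -1.6650%

-1.7%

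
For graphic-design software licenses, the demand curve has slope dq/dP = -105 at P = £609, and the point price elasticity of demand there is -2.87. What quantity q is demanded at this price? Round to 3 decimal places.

Ed = (dq/dP)·(P/q) ⇒ q = (dq/dP)·P/Ed = (-105)·609/(-2.87) = 22280.48780…

22280.488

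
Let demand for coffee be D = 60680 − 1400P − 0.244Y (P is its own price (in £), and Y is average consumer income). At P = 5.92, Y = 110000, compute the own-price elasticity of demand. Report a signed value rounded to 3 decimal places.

At the given values, D = 60680 − 1400(5.92) − 0.244(110000) = 25552.
∂D/∂P = −1400.
E = (-1400) × (5.92/25552) = -0.32435…

-0.324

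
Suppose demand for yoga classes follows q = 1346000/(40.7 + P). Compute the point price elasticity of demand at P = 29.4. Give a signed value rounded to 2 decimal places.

dq/dP = −1346000/(40.7 + P)² = -273.911. At P = 29.4, q = 19201.1.
Ed = (dq/dP)·(P/q) = (-273.911) × (29.4/19201.1) = -0.4194…

-0.42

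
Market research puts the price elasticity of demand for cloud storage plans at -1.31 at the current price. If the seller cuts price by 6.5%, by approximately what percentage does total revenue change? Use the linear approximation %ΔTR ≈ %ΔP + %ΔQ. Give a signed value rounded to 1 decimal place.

%ΔQ ≈ Ed × %ΔP = (-1.31) × (-6.5%) = +8.5150%
%ΔTR ≈ %ΔP + %ΔQ = (-6.5%) + (+8.5150%) = +2.0150%

+2.0%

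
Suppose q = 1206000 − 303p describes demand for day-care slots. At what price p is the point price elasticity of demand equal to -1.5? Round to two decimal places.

Ed = −303p/(1206000 − 303p). Set this equal to -1.5:
303p = 1.5·(1206000 − 303p) ⇒ 303p(1 + 1.5) = 1.5·1206000
p = 1.5·1206000 / (303·2.5) = 2388.1188…

2388.12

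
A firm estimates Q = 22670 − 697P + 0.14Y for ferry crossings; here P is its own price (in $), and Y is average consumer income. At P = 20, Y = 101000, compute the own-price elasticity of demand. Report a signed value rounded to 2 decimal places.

-0.61

At the given values, Q = 22670 − 697(20) + 0.14(101000) = 22870.
∂Q/∂P = −697.
E = (-697) × (20/22870) = -0.6095…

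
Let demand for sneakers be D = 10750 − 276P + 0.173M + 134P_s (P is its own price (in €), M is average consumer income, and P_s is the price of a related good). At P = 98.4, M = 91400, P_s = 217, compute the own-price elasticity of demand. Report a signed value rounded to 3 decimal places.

At the given values, D = 10750 − 276(98.4) + 0.173(91400) + 134(217) = 28481.8.
∂D/∂P = −276.
E = (-276) × (98.4/28481.8) = -0.95353…

-0.954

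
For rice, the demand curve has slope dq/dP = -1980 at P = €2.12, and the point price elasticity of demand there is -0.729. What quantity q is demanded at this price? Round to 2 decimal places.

5758.02

Ed = (dq/dP)·(P/q) ⇒ q = (dq/dP)·P/Ed = (-1980)·2.12/(-0.729) = 5758.0246…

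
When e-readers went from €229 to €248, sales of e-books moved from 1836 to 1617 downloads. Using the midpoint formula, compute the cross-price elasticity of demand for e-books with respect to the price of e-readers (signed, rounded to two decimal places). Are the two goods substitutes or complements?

%ΔQ_{e-books} = (1617 − 1836)/avg = -219/1726.5 = -0.126846…
%ΔP_{e-readers} = (248 − 229)/avg = 19/238.5 = 0.079664…
E_cross = (-219/1726.5) / (19/238.5) = -1.5922…
E_cross < 0 ⇒ the goods are complements.

-1.59; complements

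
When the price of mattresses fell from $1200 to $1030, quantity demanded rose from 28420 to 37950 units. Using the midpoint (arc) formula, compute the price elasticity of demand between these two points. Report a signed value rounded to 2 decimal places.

%ΔQ = (37950 − 28420) / [(28420 + 37950)/2] = 9530/33185 = 0.287177…
%ΔP = (1030 − 1200) / [(1200 + 1030)/2] = -170/1115 = -0.152466…
Arc Ed = %ΔQ / %ΔP = (9530/33185) / (-170/1115) = -1.8835…

-1.88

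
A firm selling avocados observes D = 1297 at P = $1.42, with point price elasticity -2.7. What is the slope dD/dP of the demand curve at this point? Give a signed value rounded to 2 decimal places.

Ed = (dD/dP)·(P/D) ⇒ dD/dP = Ed·D/P = (-2.7)·1297/1.42 = -2466.1267…

-2466.13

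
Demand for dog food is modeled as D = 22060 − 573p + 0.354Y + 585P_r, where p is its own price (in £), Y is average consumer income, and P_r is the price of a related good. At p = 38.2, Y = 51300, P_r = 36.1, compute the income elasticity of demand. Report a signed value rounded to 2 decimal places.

0.46

At the given values, D = 22060 − 573(38.2) + 0.354(51300) + 585(36.1) = 39450.1.
∂D/∂Y = 0.354.
E = (0.354) × (51300/39450.1) = 0.4603…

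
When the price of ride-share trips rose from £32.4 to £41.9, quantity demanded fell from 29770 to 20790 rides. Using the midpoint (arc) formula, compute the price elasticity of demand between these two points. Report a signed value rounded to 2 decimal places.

%ΔQ = (20790 − 29770) / [(29770 + 20790)/2] = -8980/25280 = -0.355221…
%ΔP = (41.9 − 32.4) / [(32.4 + 41.9)/2] = 9.5/37.15 = 0.255720…
Arc Ed = %ΔQ / %ΔP = (-8980/25280) / (9.5/37.15) = -1.3891…

-1.39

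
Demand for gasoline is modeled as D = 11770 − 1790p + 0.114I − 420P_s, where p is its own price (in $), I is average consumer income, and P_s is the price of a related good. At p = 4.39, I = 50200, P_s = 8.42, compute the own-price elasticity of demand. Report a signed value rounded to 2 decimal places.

At the given values, D = 11770 − 1790(4.39) + 0.114(50200) − 420(8.42) = 6098.3.
∂D/∂p = −1790.
E = (-1790) × (4.39/6098.3) = -1.2885…

-1.29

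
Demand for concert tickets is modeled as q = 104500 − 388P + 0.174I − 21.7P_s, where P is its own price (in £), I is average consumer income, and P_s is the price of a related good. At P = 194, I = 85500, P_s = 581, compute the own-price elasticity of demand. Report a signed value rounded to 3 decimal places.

At the given values, q = 104500 − 388(194) + 0.174(85500) − 21.7(581) = 31497.3.
∂q/∂P = −388.
E = (-388) × (194/31497.3) = -2.38979…

-2.390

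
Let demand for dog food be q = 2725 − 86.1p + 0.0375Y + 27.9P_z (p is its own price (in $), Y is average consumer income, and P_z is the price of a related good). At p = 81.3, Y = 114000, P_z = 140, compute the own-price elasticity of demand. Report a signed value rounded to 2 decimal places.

At the given values, q = 2725 − 86.1(81.3) + 0.0375(114000) + 27.9(140) = 3906.07.
∂q/∂p = −86.1.
E = (-86.1) × (81.3/3906.07) = -1.7920…

-1.79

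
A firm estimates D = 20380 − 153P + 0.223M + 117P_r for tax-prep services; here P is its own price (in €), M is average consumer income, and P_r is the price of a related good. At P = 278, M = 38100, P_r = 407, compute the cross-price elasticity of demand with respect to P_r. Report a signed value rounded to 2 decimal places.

At the given values, D = 20380 − 153(278) + 0.223(38100) + 117(407) = 33961.3.
∂D/∂P_r = 117.
E = (117) × (407/33961.3) = 1.4021…

1.40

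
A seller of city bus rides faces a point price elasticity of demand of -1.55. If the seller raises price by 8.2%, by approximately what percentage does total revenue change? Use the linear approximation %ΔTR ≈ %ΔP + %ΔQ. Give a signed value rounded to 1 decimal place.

%ΔQ ≈ Ed × %ΔP = (-1.55) × (+8.2%) = -12.7100%
%ΔTR ≈ %ΔP + %ΔQ = (+8.2%) + (-12.7100%) = -4.5100%

-4.5%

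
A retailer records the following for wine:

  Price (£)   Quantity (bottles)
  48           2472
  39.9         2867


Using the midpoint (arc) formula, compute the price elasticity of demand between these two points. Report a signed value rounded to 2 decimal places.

%ΔQ = (2867 − 2472) / [(2472 + 2867)/2] = 395/2669.5 = 0.147967…
%ΔP = (39.9 − 48) / [(48 + 39.9)/2] = -8.1/43.95 = -0.184300…
Arc Ed = %ΔQ / %ΔP = (395/2669.5) / (-8.1/43.95) = -0.8028…

-0.80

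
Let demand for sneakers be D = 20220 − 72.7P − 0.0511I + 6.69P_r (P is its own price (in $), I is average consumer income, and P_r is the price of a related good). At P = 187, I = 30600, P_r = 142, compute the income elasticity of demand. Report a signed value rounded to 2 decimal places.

-0.26

At the given values, D = 20220 − 72.7(187) − 0.0511(30600) + 6.69(142) = 6011.42.
∂D/∂I = -0.0511.
E = (-0.0511) × (30600/6011.42) = -0.2601…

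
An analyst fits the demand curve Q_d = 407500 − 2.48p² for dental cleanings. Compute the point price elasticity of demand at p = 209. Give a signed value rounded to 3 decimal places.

dQ_d/dp = −2·2.48·p = -1036.64. At p = 209, Q_d = 299171.12.
Ed = (dQ_d/dp)·(p/Q_d) = (-1036.64) × (209/299171.12) = -0.72419…

-0.724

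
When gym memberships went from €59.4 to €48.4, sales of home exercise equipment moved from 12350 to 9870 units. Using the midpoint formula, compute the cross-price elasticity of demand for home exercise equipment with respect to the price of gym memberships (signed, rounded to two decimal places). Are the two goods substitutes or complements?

%ΔQ_{home exercise equipment} = (9870 − 12350)/avg = -2480/11110 = -0.223222…
%ΔP_{gym memberships} = (48.4 − 59.4)/avg = -11/53.9 = -0.204081…
E_cross = (-2480/11110) / (-11/53.9) = 1.0937…
E_cross > 0 ⇒ the goods are substitutes.

1.09; substitutes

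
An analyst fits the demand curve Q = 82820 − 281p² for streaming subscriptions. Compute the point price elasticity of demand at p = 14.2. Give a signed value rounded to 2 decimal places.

-4.33

dQ/dp = −2·281·p = -7980.4. At p = 14.2, Q = 26159.16.
Ed = (dQ/dp)·(p/Q) = (-7980.4) × (14.2/26159.16) = -4.3320…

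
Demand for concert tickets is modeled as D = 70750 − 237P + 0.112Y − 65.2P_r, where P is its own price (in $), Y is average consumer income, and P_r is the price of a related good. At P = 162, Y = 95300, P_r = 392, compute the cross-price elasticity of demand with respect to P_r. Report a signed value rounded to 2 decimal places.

-1.46

At the given values, D = 70750 − 237(162) + 0.112(95300) − 65.2(392) = 17471.2.
∂D/∂P_r = -65.2.
E = (-65.2) × (392/17471.2) = -1.4628…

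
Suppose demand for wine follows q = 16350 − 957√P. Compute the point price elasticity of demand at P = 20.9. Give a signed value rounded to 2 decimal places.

dq/dP = −957/(2√P) = -104.667. At P = 20.9, q = 11974.9.
Ed = (dq/dP)·(P/q) = (-104.667) × (20.9/11974.9) = -0.1826…

-0.18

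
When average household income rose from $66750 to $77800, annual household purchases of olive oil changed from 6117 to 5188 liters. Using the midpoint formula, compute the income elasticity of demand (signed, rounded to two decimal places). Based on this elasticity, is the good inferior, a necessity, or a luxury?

-1.07; inferior

%ΔQ = (5188 − 6117)/[( 6117 + 5188)/2] = -929/5652.5 = -0.164352…
%ΔIncome = (77800 − 66750)/[( 66750 + 77800)/2] = 11050/72275 = 0.152888…
E_income = (-929/5652.5) / (11050/72275) = -1.0749…
E_income < 0 ⇒ inferior good.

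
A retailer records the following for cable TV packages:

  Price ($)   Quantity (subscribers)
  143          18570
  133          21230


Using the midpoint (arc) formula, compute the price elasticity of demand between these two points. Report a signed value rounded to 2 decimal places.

%ΔQ = (21230 − 18570) / [(18570 + 21230)/2] = 2660/19900 = 0.133668…
%ΔP = (133 − 143) / [(143 + 133)/2] = -10/138 = -0.072463…
Arc Ed = %ΔQ / %ΔP = (2660/19900) / (-10/138) = -1.8446…

-1.84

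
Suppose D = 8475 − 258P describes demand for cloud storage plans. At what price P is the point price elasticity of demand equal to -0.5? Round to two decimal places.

Ed = −258P/(8475 − 258P). Set this equal to -0.5:
258P = 0.5·(8475 − 258P) ⇒ 258P(1 + 0.5) = 0.5·8475
P = 0.5·8475 / (258·1.5) = 10.9496…

10.95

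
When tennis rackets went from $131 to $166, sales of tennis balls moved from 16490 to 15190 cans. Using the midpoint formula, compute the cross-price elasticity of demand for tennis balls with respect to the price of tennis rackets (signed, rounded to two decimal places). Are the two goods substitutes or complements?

%ΔQ_{tennis balls} = (15190 − 16490)/avg = -1300/15840 = -0.082070…
%ΔP_{tennis rackets} = (166 − 131)/avg = 35/148.5 = 0.235690…
E_cross = (-1300/15840) / (35/148.5) = -0.3482…
E_cross < 0 ⇒ the goods are complements.

-0.35; complements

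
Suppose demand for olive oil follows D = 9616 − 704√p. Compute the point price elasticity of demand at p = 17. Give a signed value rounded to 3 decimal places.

-0.216

dD/dp = −704/(2√p) = -85.3725. At p = 17, D = 6713.33.
Ed = (dD/dp)·(p/D) = (-85.3725) × (17/6713.33) = -0.21618…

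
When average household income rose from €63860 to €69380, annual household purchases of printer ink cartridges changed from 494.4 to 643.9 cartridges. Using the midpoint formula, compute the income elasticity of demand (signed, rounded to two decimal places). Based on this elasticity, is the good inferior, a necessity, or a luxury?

3.17; luxury

%ΔQ = (643.9 − 494.4)/[( 494.4 + 643.9)/2] = 149.5/569.15 = 0.262672…
%ΔIncome = (69380 − 63860)/[( 63860 + 69380)/2] = 5520/66620 = 0.082858…
E_income = (149.5/569.15) / (5520/66620) = 3.1701…
E_income > 1 ⇒ normal good, luxury.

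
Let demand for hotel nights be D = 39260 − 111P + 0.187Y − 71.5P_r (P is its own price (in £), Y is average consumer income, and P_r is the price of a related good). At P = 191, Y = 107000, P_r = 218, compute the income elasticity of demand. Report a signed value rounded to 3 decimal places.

0.890

At the given values, D = 39260 − 111(191) + 0.187(107000) − 71.5(218) = 22481.
∂D/∂Y = 0.187.
E = (0.187) × (107000/22481) = 0.89004…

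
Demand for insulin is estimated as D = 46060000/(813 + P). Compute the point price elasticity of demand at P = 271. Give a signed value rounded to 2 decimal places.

-0.25

dD/dP = −46060000/(813 + P)² = -39.1981. At P = 271, D = 42490.8.
Ed = (dD/dP)·(P/D) = (-39.1981) × (271/42490.8) = -0.25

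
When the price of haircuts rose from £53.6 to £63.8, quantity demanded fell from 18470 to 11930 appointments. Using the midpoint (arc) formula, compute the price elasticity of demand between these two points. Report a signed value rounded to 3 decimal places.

-2.476

%ΔQ = (11930 − 18470) / [(18470 + 11930)/2] = -6540/15200 = -0.430263…
%ΔP = (63.8 − 53.6) / [(53.6 + 63.8)/2] = 10.2/58.7 = 0.173764…
Arc Ed = %ΔQ / %ΔP = (-6540/15200) / (10.2/58.7) = -2.47612…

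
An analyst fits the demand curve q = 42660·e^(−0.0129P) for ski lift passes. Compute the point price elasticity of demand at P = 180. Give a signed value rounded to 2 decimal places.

dq/dP = −0.0129·q = -53.9733. At P = 180, q = 4183.97.
Ed = (dq/dP)·(P/q) = (-53.9733) × (180/4183.97) = -2.322

-2.32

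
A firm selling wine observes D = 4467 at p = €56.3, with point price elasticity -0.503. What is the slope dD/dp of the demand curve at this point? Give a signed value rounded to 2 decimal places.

-39.91

Ed = (dD/dp)·(p/D) ⇒ dD/dp = Ed·D/p = (-0.503)·4467/56.3 = -39.9094…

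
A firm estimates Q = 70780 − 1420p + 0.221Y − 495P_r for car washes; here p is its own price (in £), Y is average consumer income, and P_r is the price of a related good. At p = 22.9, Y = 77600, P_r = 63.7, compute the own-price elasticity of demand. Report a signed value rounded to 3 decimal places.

-1.362

At the given values, Q = 70780 − 1420(22.9) + 0.221(77600) − 495(63.7) = 23880.1.
∂Q/∂p = −1420.
E = (-1420) × (22.9/23880.1) = -1.36171…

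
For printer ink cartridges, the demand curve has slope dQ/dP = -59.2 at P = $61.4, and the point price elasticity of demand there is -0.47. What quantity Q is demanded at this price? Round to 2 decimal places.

7733.79

Ed = (dQ/dP)·(P/Q) ⇒ Q = (dQ/dP)·P/Ed = (-59.2)·61.4/(-0.47) = 7733.7872…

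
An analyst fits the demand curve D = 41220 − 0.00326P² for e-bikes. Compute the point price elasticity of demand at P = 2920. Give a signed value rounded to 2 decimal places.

-4.14

dD/dP = −2·0.00326·P = -19.0384. At P = 2920, D = 13423.936.
Ed = (dD/dP)·(P/D) = (-19.0384) × (2920/13423.936) = -4.1412…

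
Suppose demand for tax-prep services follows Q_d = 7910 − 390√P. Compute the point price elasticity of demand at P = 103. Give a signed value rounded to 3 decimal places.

-0.501

dQ_d/dP = −390/(2√P) = -19.2139. At P = 103, Q_d = 3951.93.
Ed = (dQ_d/dP)·(P/Q_d) = (-19.2139) × (103/3951.93) = -0.50077…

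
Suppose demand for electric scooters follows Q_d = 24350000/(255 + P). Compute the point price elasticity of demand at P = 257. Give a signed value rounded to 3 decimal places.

-0.502

dQ_d/dP = −24350000/(255 + P)² = -92.8879. At P = 257, Q_d = 47558.6.
Ed = (dQ_d/dP)·(P/Q_d) = (-92.8879) × (257/47558.6) = -0.50195…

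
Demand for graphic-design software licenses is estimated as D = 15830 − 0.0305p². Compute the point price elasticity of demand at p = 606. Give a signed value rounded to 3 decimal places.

dD/dp = −2·0.0305·p = -36.966. At p = 606, D = 4629.302.
Ed = (dD/dp)·(p/D) = (-36.966) × (606/4629.302) = -4.83904…

-4.839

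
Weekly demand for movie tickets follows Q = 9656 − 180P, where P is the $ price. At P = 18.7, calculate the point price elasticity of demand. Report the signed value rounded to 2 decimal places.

-0.54

dQ/dP = −180. At P = 18.7, Q = 9656 − 180(18.7) = 6290.
Ed = (dQ/dP)·(P/Q) = −180 × (18.7/6290) = -0.5351…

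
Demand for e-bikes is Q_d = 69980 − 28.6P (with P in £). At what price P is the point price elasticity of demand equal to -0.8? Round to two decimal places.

Ed = −28.6P/(69980 − 28.6P). Set this equal to -0.8:
28.6P = 0.8·(69980 − 28.6P) ⇒ 28.6P(1 + 0.8) = 0.8·69980
P = 0.8·69980 / (28.6·1.8) = 1087.4902…

1087.49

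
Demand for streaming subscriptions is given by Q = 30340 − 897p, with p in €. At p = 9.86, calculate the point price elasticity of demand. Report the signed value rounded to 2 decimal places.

-0.41

dQ/dp = −897. At p = 9.86, Q = 30340 − 897(9.86) = 21495.58.
Ed = (dQ/dp)·(p/Q) = −897 × (9.86/21495.58) = -0.4114…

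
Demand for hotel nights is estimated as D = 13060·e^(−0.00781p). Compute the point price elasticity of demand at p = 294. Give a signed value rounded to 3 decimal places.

dD/dp = −0.00781·D = -10.2658. At p = 294, D = 1314.44.
Ed = (dD/dp)·(p/D) = (-10.2658) × (294/1314.44) = -2.29614

-2.296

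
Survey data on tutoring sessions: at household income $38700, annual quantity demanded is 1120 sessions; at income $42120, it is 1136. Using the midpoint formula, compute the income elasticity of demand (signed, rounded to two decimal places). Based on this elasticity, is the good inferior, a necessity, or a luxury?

%ΔQ = (1136 − 1120)/[( 1120 + 1136)/2] = 16/1128 = 0.014184…
%ΔIncome = (42120 − 38700)/[( 38700 + 42120)/2] = 3420/40410 = 0.084632…
E_income = (16/1128) / (3420/40410) = 0.1675…
0 < E_income < 1 ⇒ normal good, necessity.

0.17; necessity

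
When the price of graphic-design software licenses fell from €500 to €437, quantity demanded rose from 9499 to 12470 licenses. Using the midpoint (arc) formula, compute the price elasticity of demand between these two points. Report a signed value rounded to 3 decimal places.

%ΔQ = (12470 − 9499) / [(9499 + 12470)/2] = 2971/10984.5 = 0.270472…
%ΔP = (437 − 500) / [(500 + 437)/2] = -63/468.5 = -0.134471…
Arc Ed = %ΔQ / %ΔP = (2971/10984.5) / (-63/468.5) = -2.01136…

-2.011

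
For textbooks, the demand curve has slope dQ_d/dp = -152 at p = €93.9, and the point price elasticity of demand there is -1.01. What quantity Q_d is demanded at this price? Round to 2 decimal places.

Ed = (dQ_d/dp)·(p/Q_d) ⇒ Q_d = (dQ_d/dp)·p/Ed = (-152)·93.9/(-1.01) = 14131.4851…

14131.49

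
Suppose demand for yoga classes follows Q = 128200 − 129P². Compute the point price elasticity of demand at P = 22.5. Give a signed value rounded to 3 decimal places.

dQ/dP = −2·129·P = -5805. At P = 22.5, Q = 62893.75.
Ed = (dQ/dP)·(P/Q) = (-5805) × (22.5/62893.75) = -2.07671…

-2.077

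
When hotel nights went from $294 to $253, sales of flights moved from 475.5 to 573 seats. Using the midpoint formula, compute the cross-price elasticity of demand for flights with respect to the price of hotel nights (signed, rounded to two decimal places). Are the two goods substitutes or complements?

%ΔQ_{flights} = (573 − 475.5)/avg = 97.5/524.25 = 0.185979…
%ΔP_{hotel nights} = (253 − 294)/avg = -41/273.5 = -0.149908…
E_cross = (97.5/524.25) / (-41/273.5) = -1.2406…
E_cross < 0 ⇒ the goods are complements.

-1.24; complements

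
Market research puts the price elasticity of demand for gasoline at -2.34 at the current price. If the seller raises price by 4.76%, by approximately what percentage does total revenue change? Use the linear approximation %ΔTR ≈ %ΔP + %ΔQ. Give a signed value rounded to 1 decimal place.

-6.4%

%ΔQ ≈ Ed × %ΔP = (-2.34) × (+4.76%) = -11.1384%
%ΔTR ≈ %ΔP + %ΔQ = (+4.76%) + (-11.1384%) = -6.3784%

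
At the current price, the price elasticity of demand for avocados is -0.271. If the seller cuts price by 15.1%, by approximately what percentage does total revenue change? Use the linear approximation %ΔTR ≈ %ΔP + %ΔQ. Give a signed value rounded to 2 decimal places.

%ΔQ ≈ Ed × %ΔP = (-0.271) × (-15.1%) = +4.0921%
%ΔTR ≈ %ΔP + %ΔQ = (-15.1%) + (+4.0921%) = -11.0079%

-11.01%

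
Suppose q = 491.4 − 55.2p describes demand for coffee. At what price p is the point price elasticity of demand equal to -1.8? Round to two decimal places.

5.72

Ed = −55.2p/(491.4 − 55.2p). Set this equal to -1.8:
55.2p = 1.8·(491.4 − 55.2p) ⇒ 55.2p(1 + 1.8) = 1.8·491.4
p = 1.8·491.4 / (55.2·2.8) = 5.7228…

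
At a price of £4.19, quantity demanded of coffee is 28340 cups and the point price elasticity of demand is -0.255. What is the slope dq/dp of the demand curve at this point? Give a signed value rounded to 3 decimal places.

-1724.749

Ed = (dq/dp)·(p/q) ⇒ dq/dp = Ed·q/p = (-0.255)·28340/4.19 = -1724.74940…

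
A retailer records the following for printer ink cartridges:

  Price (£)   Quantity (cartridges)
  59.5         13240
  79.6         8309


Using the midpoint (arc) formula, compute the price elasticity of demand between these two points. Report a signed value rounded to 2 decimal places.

%ΔQ = (8309 − 13240) / [(13240 + 8309)/2] = -4931/10774.5 = -0.457654…
%ΔP = (79.6 − 59.5) / [(59.5 + 79.6)/2] = 20.1/69.55 = 0.289000…
Arc Ed = %ΔQ / %ΔP = (-4931/10774.5) / (20.1/69.55) = -1.5835…

-1.58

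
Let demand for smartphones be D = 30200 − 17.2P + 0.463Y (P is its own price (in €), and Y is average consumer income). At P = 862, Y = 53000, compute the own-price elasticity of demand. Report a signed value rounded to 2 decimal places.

-0.37

At the given values, D = 30200 − 17.2(862) + 0.463(53000) = 39912.6.
∂D/∂P = −17.2.
E = (-17.2) × (862/39912.6) = -0.3714…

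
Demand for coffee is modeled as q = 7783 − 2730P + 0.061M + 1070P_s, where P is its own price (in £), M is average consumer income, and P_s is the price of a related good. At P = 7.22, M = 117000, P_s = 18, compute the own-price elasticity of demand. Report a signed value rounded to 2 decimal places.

At the given values, q = 7783 − 2730(7.22) + 0.061(117000) + 1070(18) = 14469.4.
∂q/∂P = −2730.
E = (-2730) × (7.22/14469.4) = -1.3622…

-1.36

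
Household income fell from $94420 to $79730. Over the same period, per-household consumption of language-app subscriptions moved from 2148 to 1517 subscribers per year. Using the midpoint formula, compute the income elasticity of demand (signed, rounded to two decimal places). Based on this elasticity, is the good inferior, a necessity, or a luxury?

2.04; luxury

%ΔQ = (1517 − 2148)/[( 2148 + 1517)/2] = -631/1832.5 = -0.344338…
%ΔIncome = (79730 − 94420)/[( 94420 + 79730)/2] = -14690/87075 = -0.168705…
E_income = (-631/1832.5) / (-14690/87075) = 2.0410…
E_income > 1 ⇒ normal good, luxury.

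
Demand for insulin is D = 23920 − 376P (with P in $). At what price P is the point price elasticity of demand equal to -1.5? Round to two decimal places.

Ed = −376P/(23920 − 376P). Set this equal to -1.5:
376P = 1.5·(23920 − 376P) ⇒ 376P(1 + 1.5) = 1.5·23920
P = 1.5·23920 / (376·2.5) = 38.1702…

38.17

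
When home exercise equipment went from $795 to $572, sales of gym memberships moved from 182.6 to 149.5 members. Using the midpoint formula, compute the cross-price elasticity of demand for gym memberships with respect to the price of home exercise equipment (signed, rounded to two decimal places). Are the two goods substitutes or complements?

0.61; substitutes

%ΔQ_{gym memberships} = (149.5 − 182.6)/avg = -33.1/166.05 = -0.199337…
%ΔP_{home exercise equipment} = (572 − 795)/avg = -223/683.5 = -0.326261…
E_cross = (-33.1/166.05) / (-223/683.5) = 0.6109…
E_cross > 0 ⇒ the goods are substitutes.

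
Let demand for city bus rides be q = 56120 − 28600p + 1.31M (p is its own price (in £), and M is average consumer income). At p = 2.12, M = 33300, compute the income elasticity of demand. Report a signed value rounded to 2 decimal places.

1.12

At the given values, q = 56120 − 28600(2.12) + 1.31(33300) = 39111.
∂q/∂M = 1.31.
E = (1.31) × (33300/39111) = 1.1153…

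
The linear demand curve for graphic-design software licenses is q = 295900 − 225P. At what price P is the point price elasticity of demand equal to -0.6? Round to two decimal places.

Ed = −225P/(295900 − 225P). Set this equal to -0.6:
225P = 0.6·(295900 − 225P) ⇒ 225P(1 + 0.6) = 0.6·295900
P = 0.6·295900 / (225·1.6) = 493.1666…

493.17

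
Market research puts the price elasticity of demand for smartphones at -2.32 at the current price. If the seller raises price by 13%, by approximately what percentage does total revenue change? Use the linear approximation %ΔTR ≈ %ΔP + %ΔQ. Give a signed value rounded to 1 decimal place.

-17.2%

%ΔQ ≈ Ed × %ΔP = (-2.32) × (+13%) = -30.1600%
%ΔTR ≈ %ΔP + %ΔQ = (+13%) + (-30.1600%) = -17.1600%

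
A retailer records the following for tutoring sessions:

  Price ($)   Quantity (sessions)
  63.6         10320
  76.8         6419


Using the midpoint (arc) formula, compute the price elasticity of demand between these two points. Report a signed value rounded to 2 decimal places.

%ΔQ = (6419 − 10320) / [(10320 + 6419)/2] = -3901/8369.5 = -0.466097…
%ΔP = (76.8 − 63.6) / [(63.6 + 76.8)/2] = 13.2/70.2 = 0.188034…
Arc Ed = %ΔQ / %ΔP = (-3901/8369.5) / (13.2/70.2) = -2.4787…

-2.48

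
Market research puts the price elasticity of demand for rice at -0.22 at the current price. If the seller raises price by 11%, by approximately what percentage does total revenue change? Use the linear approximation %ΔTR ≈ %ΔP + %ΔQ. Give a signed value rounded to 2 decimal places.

%ΔQ ≈ Ed × %ΔP = (-0.22) × (+11%) = -2.4200%
%ΔTR ≈ %ΔP + %ΔQ = (+11%) + (-2.4200%) = +8.5800%

+8.58%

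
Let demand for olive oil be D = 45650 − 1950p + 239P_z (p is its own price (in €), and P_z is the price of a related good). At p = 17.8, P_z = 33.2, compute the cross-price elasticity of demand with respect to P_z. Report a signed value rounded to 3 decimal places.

0.420

At the given values, D = 45650 − 1950(17.8) + 239(33.2) = 18874.8.
∂D/∂P_z = 239.
E = (239) × (33.2/18874.8) = 0.42039…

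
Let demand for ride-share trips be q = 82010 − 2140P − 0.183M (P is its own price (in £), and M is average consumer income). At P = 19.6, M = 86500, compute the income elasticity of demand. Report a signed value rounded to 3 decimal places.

At the given values, q = 82010 − 2140(19.6) − 0.183(86500) = 24236.5.
∂q/∂M = -0.183.
E = (-0.183) × (86500/24236.5) = -0.65312…

-0.653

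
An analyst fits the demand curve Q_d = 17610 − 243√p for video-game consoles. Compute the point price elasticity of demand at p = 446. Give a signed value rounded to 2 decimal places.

-0.21

dQ_d/dp = −243/(2√p) = -5.75319. At p = 446, Q_d = 12478.2.
Ed = (dQ_d/dp)·(p/Q_d) = (-5.75319) × (446/12478.2) = -0.2056…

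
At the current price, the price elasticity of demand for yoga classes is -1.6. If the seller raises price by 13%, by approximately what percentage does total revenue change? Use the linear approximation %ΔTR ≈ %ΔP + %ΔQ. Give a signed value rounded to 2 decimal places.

-7.80%

%ΔQ ≈ Ed × %ΔP = (-1.6) × (+13%) = -20.8000%
%ΔTR ≈ %ΔP + %ΔQ = (+13%) + (-20.8000%) = -7.8000%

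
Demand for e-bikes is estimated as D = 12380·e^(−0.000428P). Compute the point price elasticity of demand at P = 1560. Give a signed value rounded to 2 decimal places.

-0.67

dD/dP = −0.000428·D = -2.71766. At P = 1560, D = 6349.67.
Ed = (dD/dP)·(P/D) = (-2.71766) × (1560/6349.67) = -0.6676…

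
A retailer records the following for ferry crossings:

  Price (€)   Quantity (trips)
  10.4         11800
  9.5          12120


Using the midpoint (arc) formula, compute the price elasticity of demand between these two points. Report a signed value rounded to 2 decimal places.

-0.30

%ΔQ = (12120 − 11800) / [(11800 + 12120)/2] = 320/11960 = 0.026755…
%ΔP = (9.5 − 10.4) / [(10.4 + 9.5)/2] = -0.9/9.95 = -0.090452…
Arc Ed = %ΔQ / %ΔP = (320/11960) / (-0.9/9.95) = -0.2958…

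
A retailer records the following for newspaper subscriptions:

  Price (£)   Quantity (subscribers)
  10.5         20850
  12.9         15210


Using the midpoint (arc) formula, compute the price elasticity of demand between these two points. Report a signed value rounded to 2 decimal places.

-1.52

%ΔQ = (15210 − 20850) / [(20850 + 15210)/2] = -5640/18030 = -0.312811…
%ΔP = (12.9 − 10.5) / [(10.5 + 12.9)/2] = 2.4/11.7 = 0.205128…
Arc Ed = %ΔQ / %ΔP = (-5640/18030) / (2.4/11.7) = -1.5249…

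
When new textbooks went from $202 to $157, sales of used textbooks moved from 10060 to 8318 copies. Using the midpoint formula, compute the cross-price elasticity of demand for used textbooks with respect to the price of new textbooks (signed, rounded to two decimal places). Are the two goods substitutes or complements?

%ΔQ_{used textbooks} = (8318 − 10060)/avg = -1742/9189 = -0.189574…
%ΔP_{new textbooks} = (157 − 202)/avg = -45/179.5 = -0.250696…
E_cross = (-1742/9189) / (-45/179.5) = 0.7561…
E_cross > 0 ⇒ the goods are substitutes.

0.76; substitutes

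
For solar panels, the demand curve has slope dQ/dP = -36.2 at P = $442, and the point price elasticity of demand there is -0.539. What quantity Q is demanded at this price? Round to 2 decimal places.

Ed = (dQ/dP)·(P/Q) ⇒ Q = (dQ/dP)·P/Ed = (-36.2)·442/(-0.539) = 29685.3432…

29685.34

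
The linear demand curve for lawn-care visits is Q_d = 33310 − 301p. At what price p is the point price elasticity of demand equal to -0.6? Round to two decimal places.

Ed = −301p/(33310 − 301p). Set this equal to -0.6:
301p = 0.6·(33310 − 301p) ⇒ 301p(1 + 0.6) = 0.6·33310
p = 0.6·33310 / (301·1.6) = 41.4991…

41.50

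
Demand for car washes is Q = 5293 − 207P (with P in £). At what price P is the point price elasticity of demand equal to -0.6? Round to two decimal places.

9.59

Ed = −207P/(5293 − 207P). Set this equal to -0.6:
207P = 0.6·(5293 − 207P) ⇒ 207P(1 + 0.6) = 0.6·5293
P = 0.6·5293 / (207·1.6) = 9.5887…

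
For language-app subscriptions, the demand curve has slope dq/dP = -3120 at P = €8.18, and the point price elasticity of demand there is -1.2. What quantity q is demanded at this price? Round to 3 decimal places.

Ed = (dq/dP)·(P/q) ⇒ q = (dq/dP)·P/Ed = (-3120)·8.18/(-1.2) = 21268

21268.000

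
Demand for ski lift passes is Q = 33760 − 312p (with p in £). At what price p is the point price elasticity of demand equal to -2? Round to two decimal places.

Ed = −312p/(33760 − 312p). Set this equal to -2:
312p = 2·(33760 − 312p) ⇒ 312p(1 + 2) = 2·33760
p = 2·33760 / (312·3) = 72.1367…

72.14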